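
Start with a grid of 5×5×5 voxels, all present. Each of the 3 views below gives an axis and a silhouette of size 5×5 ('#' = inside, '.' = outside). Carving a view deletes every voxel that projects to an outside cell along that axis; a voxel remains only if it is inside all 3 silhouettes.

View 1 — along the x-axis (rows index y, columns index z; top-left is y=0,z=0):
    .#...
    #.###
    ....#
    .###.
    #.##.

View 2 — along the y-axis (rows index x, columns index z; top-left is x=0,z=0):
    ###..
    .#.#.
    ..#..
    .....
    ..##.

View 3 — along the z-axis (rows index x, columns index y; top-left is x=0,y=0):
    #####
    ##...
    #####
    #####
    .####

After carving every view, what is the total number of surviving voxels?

start: 5×5×5 = 125 voxels
step 1: project along x, AND mask (12/25) → |grid| = 60
step 2: project along y, AND mask (8/25) → |grid| = 21
step 3: project along z, AND mask (21/25) → |grid| = 18

18 voxels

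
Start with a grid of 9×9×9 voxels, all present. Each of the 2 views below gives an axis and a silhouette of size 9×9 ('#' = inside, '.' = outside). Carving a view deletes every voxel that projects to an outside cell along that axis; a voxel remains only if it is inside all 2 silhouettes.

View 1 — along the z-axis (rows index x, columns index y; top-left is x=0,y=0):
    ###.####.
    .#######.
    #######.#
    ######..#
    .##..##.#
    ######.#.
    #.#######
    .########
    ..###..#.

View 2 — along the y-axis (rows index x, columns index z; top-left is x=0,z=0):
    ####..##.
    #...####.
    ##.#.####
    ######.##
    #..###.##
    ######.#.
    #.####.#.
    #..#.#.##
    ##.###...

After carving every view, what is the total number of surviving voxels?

remaining voxels: 376

start: 9×9×9 = 729 voxels
[1] z-view keeps 61 columns → grid now 549
[2] y-view keeps 55 columns → grid now 376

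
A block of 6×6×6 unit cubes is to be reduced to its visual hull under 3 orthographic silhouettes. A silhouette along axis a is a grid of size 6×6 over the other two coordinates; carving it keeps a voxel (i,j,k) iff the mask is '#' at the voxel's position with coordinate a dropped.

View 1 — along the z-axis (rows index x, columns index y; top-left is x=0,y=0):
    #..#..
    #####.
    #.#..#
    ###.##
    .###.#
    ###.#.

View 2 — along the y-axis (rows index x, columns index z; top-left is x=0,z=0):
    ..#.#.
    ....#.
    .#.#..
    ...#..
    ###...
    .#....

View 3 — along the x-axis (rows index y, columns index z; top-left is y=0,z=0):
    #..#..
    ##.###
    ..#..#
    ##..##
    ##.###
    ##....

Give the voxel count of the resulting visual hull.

18 voxels

full grid |V| = 216
step 1: project along z, AND mask (23/36) → |grid| = 138
step 2: project along y, AND mask (10/36) → |grid| = 36
step 3: project along x, AND mask (20/36) → |grid| = 18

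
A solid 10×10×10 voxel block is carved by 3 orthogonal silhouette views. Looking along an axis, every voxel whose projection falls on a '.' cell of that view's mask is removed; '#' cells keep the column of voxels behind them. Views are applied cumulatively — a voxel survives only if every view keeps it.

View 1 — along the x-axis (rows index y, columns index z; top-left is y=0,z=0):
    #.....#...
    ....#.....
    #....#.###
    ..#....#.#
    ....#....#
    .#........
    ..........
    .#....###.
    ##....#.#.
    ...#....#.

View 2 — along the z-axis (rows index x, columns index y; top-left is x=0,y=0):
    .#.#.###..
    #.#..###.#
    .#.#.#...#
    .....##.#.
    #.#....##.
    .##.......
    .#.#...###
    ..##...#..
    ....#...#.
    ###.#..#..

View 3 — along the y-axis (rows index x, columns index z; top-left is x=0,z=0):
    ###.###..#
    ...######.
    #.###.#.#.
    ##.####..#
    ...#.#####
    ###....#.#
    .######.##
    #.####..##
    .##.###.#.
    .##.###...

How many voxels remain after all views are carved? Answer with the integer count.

64 voxels

initial block: 10^3 = 1000
after view 1 [x-axis, 24 of 100 cells solid] → remaining = 240
after view 2 [z-axis, 39 of 100 cells solid] → remaining = 102
after view 3 [y-axis, 63 of 100 cells solid] → remaining = 64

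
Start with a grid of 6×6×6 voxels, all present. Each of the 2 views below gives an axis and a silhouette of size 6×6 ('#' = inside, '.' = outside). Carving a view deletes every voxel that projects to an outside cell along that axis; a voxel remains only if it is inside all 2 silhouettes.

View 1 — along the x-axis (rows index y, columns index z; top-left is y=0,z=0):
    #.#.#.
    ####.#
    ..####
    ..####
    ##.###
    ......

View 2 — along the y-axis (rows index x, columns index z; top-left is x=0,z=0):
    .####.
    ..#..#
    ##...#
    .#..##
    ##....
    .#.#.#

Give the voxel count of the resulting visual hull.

full grid |V| = 216
after view 1 [x-axis, 21 of 36 cells solid] → remaining = 126
after view 2 [y-axis, 17 of 36 cells solid] → remaining = 56

56 voxels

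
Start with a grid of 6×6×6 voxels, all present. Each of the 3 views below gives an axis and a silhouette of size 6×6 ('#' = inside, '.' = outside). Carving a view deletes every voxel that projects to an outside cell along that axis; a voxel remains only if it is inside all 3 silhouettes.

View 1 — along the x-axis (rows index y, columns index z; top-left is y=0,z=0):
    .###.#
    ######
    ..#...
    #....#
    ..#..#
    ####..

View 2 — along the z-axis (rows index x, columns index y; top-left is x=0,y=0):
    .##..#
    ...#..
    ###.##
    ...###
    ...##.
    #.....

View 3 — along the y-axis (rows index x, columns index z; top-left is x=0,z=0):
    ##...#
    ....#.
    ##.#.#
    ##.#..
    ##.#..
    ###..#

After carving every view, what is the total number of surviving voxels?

remaining voxels: 24

initial block: 6^3 = 216
step 1: project along x, AND mask (19/36) → |grid| = 114
step 2: project along z, AND mask (15/36) → |grid| = 46
step 3: project along y, AND mask (18/36) → |grid| = 24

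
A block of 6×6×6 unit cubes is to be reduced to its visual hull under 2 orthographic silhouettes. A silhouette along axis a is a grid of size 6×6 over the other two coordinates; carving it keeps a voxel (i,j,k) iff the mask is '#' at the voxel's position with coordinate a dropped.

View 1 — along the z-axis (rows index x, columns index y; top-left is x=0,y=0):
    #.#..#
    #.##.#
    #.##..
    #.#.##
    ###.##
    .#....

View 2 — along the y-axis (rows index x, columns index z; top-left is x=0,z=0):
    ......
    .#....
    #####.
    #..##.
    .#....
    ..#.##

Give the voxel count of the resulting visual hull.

|visual hull| = 39

initial block: 6^3 = 216
step 1: project along z, AND mask (20/36) → |grid| = 120
step 2: project along y, AND mask (13/36) → |grid| = 39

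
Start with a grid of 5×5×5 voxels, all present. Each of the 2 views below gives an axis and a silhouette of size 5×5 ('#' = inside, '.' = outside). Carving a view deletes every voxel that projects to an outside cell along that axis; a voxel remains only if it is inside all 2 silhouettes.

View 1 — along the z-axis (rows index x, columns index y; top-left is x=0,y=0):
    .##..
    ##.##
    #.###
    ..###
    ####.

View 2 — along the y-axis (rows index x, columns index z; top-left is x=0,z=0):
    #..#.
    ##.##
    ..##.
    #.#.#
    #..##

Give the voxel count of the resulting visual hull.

|visual hull| = 49

initial block: 5^3 = 125
step 1: project along z, AND mask (17/25) → |grid| = 85
step 2: project along y, AND mask (14/25) → |grid| = 49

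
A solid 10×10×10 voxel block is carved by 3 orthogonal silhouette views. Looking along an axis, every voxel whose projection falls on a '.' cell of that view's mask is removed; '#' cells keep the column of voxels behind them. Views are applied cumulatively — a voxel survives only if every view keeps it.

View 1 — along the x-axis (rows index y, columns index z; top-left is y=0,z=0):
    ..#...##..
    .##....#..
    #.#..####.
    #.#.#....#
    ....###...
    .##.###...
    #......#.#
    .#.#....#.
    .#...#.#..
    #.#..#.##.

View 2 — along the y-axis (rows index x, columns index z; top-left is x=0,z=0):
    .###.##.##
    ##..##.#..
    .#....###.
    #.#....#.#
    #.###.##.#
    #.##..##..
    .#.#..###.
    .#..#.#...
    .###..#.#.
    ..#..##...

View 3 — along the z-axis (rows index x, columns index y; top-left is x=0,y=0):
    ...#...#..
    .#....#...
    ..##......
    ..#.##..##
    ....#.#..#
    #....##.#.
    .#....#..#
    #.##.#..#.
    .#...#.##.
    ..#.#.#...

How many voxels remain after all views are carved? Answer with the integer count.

|visual hull| = 62

before carving: 1000 voxels (10×10×10)
carve view 1 (along x, YZ-mask fill 38/100): 380 voxels remain
carve view 2 (along y, XZ-mask fill 48/100): 191 voxels remain
carve view 3 (along z, XY-mask fill 33/100): 62 voxels remain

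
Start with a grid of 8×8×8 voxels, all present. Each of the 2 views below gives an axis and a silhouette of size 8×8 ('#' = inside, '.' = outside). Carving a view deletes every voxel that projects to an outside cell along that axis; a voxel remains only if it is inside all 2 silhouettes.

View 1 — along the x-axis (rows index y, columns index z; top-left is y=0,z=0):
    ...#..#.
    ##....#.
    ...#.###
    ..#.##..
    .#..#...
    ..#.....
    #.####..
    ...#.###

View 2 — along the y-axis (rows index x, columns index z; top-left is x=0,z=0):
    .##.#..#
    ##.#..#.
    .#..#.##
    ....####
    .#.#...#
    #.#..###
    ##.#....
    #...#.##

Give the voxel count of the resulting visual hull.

before carving: 512 voxels (8×8×8)
step 1: project along x, AND mask (24/64) → |grid| = 192
step 2: project along y, AND mask (31/64) → |grid| = 88

voxel count = 88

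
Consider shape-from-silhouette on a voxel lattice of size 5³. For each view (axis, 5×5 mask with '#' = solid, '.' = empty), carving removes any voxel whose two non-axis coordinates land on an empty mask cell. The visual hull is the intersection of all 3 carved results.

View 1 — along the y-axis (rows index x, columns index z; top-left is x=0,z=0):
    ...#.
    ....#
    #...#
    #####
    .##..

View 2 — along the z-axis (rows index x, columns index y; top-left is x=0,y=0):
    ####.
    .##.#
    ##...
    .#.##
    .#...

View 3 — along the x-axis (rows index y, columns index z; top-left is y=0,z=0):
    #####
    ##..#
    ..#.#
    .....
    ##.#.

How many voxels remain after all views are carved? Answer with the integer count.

initial block: 5^3 = 125
after view 1 [y-axis, 11 of 25 cells solid] → remaining = 55
after view 2 [z-axis, 13 of 25 cells solid] → remaining = 28
after view 3 [x-axis, 13 of 25 cells solid] → remaining = 14

remaining voxels: 14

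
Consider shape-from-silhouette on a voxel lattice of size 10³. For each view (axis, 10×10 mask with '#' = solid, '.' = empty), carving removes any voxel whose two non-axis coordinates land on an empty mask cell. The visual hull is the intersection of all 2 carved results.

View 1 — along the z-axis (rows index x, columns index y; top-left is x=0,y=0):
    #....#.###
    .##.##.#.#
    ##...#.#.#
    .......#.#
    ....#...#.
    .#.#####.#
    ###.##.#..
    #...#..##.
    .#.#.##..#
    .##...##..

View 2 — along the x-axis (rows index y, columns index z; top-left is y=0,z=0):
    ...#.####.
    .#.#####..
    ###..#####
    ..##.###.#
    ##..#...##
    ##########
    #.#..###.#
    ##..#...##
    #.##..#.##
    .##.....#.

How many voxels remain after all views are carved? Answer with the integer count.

full grid |V| = 1000
V1 z: intersect with XY mask (46 set) -- 460 left
V2 x: intersect with YZ mask (60 set) -- 271 left

remaining voxels: 271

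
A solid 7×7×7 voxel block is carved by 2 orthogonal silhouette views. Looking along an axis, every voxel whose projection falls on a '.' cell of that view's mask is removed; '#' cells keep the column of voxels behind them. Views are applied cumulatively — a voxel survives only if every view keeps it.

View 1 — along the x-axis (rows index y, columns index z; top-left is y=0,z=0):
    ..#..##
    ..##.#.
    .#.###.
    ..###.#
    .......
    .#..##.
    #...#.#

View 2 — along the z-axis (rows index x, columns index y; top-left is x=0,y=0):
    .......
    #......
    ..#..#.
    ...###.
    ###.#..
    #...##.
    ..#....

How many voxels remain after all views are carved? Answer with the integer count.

full grid |V| = 343
after view 1 [x-axis, 20 of 49 cells solid] → remaining = 140
after view 2 [z-axis, 14 of 49 cells solid] → remaining = 37

voxel count = 37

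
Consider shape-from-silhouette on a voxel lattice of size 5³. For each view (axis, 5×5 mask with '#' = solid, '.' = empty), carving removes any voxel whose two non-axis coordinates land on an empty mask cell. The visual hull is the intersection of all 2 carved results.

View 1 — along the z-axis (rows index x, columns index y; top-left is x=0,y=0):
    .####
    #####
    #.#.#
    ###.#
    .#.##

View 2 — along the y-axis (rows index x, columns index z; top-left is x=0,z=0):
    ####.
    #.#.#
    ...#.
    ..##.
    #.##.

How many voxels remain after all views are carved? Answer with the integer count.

voxel count = 51

before carving: 125 voxels (5×5×5)
  1. axis=2 (XY plane), |mask|=19  ⇒  voxels=95
  2. axis=1 (XZ plane), |mask|=13  ⇒  voxels=51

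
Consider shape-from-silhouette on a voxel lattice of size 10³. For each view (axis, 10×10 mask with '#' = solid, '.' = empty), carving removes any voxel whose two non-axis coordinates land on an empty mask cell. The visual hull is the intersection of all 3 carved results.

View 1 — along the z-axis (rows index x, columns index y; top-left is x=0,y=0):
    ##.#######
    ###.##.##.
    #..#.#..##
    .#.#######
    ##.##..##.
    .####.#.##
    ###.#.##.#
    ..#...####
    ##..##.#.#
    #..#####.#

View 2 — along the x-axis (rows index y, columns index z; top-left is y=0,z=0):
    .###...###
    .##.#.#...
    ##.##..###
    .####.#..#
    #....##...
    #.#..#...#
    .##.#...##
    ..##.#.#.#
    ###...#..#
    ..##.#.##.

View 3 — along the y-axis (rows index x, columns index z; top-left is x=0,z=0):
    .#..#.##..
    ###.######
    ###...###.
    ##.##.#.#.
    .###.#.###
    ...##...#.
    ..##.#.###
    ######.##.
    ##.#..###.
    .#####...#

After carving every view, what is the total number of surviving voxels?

196 voxels

start: 10×10×10 = 1000 voxels
V1 z: intersect with XY mask (67 set) -- 670 left
V2 x: intersect with YZ mask (50 set) -- 327 left
V3 y: intersect with XZ mask (61 set) -- 196 left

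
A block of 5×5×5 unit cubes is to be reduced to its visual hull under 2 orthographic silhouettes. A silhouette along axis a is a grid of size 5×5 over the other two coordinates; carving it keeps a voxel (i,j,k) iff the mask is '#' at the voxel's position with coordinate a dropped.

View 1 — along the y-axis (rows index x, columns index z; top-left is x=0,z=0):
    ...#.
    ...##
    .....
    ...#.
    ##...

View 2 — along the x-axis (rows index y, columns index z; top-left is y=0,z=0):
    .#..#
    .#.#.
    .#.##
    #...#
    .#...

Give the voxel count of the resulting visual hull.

initial block: 5^3 = 125
step 1: project along y, AND mask (6/25) → |grid| = 30
step 2: project along x, AND mask (10/25) → |grid| = 14

voxel count = 14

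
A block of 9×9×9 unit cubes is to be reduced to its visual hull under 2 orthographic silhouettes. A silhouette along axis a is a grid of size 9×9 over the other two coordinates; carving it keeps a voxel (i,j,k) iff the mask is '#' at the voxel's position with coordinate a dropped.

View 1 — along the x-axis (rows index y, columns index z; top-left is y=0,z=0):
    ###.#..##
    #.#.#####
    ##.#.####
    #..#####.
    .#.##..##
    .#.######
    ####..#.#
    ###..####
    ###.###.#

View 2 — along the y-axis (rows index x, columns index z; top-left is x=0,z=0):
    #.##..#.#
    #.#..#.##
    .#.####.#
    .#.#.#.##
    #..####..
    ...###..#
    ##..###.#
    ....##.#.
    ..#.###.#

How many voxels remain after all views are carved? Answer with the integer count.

|visual hull| = 285

initial block: 9^3 = 729
step 1: project along x, AND mask (58/81) → |grid| = 522
step 2: project along y, AND mask (44/81) → |grid| = 285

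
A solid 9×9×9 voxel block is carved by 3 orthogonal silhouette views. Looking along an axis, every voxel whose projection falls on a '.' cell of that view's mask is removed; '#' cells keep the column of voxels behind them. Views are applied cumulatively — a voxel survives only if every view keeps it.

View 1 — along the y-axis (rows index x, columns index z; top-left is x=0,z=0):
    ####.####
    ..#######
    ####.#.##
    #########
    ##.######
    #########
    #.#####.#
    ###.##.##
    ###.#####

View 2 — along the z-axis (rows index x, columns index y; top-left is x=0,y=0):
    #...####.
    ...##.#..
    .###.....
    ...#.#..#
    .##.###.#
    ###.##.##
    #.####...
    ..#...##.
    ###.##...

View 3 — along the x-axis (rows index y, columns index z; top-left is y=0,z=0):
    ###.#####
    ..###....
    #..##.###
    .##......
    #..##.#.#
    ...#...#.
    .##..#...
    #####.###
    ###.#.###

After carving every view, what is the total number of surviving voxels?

|visual hull| = 162

initial block: 9^3 = 729
step 1: project along y, AND mask (70/81) → |grid| = 630
step 2: project along z, AND mask (40/81) → |grid| = 316
step 3: project along x, AND mask (44/81) → |grid| = 162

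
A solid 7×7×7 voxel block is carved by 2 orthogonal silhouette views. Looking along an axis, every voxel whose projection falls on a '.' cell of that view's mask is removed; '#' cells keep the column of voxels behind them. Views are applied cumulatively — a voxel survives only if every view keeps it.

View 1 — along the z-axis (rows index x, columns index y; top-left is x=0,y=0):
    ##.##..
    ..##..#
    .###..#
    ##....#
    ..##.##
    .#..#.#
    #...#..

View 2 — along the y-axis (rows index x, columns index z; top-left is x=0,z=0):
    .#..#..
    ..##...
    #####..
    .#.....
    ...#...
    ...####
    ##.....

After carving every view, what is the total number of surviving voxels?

57 voxels

before carving: 343 voxels (7×7×7)
[1] z-view keeps 23 columns → grid now 161
[2] y-view keeps 17 columns → grid now 57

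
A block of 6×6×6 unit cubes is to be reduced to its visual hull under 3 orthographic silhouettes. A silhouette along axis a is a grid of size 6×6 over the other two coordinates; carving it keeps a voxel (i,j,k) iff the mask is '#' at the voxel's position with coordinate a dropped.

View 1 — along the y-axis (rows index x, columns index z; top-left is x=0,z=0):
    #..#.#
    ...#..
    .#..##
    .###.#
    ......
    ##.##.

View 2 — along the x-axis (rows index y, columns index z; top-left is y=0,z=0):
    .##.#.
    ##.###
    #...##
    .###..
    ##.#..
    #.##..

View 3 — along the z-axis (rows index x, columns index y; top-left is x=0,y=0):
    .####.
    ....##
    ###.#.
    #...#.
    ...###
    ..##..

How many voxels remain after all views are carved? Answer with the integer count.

start: 6×6×6 = 216 voxels
step 1: project along y, AND mask (15/36) → |grid| = 90
step 2: project along x, AND mask (20/36) → |grid| = 51
step 3: project along z, AND mask (17/36) → |grid| = 26

voxel count = 26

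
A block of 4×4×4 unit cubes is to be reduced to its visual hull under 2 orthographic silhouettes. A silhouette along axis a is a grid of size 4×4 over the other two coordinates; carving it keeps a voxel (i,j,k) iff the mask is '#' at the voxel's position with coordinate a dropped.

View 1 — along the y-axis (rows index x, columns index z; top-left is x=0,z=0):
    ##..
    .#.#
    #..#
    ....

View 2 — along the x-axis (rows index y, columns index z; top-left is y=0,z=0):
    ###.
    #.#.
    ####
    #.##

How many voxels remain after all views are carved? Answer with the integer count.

full grid |V| = 64
V1 y: intersect with XZ mask (6 set) -- 24 left
V2 x: intersect with YZ mask (12 set) -- 16 left

voxel count = 16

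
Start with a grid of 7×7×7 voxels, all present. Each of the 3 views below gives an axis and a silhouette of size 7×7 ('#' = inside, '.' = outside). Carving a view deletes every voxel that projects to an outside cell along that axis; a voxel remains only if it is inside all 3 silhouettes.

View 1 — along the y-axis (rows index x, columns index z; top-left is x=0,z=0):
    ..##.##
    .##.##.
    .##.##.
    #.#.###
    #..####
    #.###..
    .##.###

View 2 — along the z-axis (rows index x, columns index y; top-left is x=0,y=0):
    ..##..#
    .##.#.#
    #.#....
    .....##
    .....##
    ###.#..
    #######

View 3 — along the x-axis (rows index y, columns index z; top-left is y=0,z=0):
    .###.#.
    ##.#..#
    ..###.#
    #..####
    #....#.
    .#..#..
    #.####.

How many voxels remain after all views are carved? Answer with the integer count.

56 voxels

before carving: 343 voxels (7×7×7)
carve view 1 (along y, XZ-mask fill 31/49): 217 voxels remain
carve view 2 (along z, XY-mask fill 24/49): 107 voxels remain
carve view 3 (along x, YZ-mask fill 26/49): 56 voxels remain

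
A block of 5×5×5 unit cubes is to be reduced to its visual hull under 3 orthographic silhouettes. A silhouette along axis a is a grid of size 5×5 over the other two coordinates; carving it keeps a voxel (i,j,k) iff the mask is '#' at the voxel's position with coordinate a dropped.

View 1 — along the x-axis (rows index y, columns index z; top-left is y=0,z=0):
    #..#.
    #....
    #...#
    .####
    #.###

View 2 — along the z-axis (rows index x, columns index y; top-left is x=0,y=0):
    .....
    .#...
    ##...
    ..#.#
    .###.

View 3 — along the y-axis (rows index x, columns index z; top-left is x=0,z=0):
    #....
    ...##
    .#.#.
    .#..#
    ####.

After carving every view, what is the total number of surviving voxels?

full grid |V| = 125
[1] x-view keeps 13 columns → grid now 65
[2] z-view keeps 8 columns → grid now 17
[3] y-view keeps 11 columns → grid now 8

voxel count = 8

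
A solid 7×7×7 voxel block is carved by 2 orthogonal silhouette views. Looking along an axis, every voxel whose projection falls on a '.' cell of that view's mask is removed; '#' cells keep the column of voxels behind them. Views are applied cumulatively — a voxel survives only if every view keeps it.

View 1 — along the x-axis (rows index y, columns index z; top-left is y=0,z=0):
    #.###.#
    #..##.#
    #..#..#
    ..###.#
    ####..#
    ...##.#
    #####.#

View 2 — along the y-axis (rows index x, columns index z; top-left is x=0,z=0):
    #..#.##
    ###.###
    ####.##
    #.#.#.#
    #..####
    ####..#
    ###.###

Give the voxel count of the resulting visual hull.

initial block: 7^3 = 343
step 1: project along x, AND mask (30/49) → |grid| = 210
step 2: project along y, AND mask (36/49) → |grid| = 160

voxel count = 160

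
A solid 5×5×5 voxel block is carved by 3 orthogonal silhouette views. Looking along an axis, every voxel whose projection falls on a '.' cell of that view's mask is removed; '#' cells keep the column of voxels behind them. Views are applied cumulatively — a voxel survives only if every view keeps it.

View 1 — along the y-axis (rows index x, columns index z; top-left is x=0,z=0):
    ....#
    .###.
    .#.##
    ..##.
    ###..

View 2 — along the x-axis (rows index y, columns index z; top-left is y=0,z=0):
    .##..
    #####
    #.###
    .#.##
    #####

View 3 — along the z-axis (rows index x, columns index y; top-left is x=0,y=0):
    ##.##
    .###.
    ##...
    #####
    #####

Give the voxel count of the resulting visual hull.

initial block: 5^3 = 125
[1] y-view keeps 12 columns → grid now 60
[2] x-view keeps 19 columns → grid now 47
[3] z-view keeps 19 columns → grid now 33

voxel count = 33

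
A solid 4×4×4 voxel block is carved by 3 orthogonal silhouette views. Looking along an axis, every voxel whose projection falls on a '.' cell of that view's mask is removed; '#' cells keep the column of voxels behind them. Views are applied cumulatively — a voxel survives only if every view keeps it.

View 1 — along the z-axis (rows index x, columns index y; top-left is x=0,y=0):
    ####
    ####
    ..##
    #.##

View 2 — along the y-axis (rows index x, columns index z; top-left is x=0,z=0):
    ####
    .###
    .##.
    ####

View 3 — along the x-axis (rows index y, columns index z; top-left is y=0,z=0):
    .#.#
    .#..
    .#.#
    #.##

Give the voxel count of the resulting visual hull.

initial block: 4^3 = 64
[1] z-view keeps 13 columns → grid now 52
[2] y-view keeps 13 columns → grid now 44
[3] x-view keeps 8 columns → grid now 24

remaining voxels: 24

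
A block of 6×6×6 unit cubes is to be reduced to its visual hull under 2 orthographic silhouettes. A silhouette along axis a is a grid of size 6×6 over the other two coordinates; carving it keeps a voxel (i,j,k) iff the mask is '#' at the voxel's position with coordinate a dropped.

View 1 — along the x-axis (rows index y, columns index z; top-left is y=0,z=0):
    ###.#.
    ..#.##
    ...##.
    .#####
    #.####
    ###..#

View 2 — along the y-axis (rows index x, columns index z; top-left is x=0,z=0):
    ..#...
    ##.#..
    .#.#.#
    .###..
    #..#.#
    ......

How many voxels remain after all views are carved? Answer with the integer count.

45 voxels

initial block: 6^3 = 216
  1. axis=0 (YZ plane), |mask|=23  ⇒  voxels=138
  2. axis=1 (XZ plane), |mask|=13  ⇒  voxels=45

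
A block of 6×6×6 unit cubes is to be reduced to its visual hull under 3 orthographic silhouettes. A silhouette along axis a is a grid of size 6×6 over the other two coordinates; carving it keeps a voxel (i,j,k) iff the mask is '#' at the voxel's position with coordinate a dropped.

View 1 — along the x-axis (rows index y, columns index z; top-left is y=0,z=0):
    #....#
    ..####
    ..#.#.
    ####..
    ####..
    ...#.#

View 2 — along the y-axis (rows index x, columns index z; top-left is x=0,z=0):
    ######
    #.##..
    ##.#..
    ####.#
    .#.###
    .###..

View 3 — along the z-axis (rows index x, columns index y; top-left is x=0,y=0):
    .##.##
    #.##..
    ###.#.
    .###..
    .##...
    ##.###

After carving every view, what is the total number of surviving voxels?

full grid |V| = 216
[1] x-view keeps 18 columns → grid now 108
[2] y-view keeps 24 columns → grid now 75
[3] z-view keeps 21 columns → grid now 43

43 voxels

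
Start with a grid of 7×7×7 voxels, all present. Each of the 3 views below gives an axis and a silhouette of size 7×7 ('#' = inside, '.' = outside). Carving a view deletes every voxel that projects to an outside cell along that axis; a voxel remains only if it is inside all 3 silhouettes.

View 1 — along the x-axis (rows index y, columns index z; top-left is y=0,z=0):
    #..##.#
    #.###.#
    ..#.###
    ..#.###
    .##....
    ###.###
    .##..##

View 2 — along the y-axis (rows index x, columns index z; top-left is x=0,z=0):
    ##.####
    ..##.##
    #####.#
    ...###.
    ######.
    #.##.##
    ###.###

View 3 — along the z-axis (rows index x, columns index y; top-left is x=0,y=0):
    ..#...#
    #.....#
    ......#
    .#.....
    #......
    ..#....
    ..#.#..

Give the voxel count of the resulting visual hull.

voxel count = 28

initial block: 7^3 = 343
V1 x: intersect with YZ mask (29 set) -- 203 left
V2 y: intersect with XZ mask (36 set) -- 148 left
V3 z: intersect with XY mask (10 set) -- 28 left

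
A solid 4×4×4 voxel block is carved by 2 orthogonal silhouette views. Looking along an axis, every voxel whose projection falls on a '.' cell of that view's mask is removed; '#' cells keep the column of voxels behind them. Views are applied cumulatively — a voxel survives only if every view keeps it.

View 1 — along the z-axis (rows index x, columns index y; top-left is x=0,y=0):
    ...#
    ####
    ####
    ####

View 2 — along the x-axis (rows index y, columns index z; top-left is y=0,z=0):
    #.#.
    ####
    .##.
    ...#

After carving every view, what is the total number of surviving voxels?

|visual hull| = 28

full grid |V| = 64
carve view 1 (along z, XY-mask fill 13/16): 52 voxels remain
carve view 2 (along x, YZ-mask fill 9/16): 28 voxels remain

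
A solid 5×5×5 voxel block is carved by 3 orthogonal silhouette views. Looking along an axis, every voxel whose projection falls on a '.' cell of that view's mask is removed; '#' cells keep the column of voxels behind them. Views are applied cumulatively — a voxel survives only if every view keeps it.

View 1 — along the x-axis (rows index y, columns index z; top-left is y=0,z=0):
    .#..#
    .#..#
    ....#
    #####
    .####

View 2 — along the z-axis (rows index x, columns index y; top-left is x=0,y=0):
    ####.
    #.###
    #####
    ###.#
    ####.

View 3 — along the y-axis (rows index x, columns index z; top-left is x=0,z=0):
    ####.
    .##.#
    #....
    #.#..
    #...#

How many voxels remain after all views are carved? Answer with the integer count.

initial block: 5^3 = 125
after view 1 [x-axis, 14 of 25 cells solid] → remaining = 70
after view 2 [z-axis, 21 of 25 cells solid] → remaining = 55
after view 3 [y-axis, 12 of 25 cells solid] → remaining = 22

|visual hull| = 22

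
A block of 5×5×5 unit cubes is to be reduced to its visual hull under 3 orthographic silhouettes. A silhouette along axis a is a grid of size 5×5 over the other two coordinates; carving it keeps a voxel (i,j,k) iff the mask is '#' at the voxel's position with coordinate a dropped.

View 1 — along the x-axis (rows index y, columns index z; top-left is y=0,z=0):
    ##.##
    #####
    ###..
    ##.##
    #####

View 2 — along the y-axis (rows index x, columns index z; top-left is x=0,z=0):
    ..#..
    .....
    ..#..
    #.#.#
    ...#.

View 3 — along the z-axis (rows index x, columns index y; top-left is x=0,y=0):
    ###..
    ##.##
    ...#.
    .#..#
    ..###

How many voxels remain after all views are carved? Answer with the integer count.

voxel count = 10

start: 5×5×5 = 125 voxels
carve view 1 (along x, YZ-mask fill 21/25): 105 voxels remain
carve view 2 (along y, XZ-mask fill 6/25): 22 voxels remain
carve view 3 (along z, XY-mask fill 13/25): 10 voxels remain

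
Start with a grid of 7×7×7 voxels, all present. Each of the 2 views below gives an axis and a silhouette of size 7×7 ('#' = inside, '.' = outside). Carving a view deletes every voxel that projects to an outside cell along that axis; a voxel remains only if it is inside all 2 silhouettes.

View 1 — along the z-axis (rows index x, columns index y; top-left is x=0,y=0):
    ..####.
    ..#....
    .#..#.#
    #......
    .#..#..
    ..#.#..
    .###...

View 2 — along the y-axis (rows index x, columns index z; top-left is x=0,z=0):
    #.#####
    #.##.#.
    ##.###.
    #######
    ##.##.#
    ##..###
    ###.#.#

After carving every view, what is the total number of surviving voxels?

remaining voxels: 85

full grid |V| = 343
carve view 1 (along z, XY-mask fill 16/49): 112 voxels remain
carve view 2 (along y, XZ-mask fill 37/49): 85 voxels remain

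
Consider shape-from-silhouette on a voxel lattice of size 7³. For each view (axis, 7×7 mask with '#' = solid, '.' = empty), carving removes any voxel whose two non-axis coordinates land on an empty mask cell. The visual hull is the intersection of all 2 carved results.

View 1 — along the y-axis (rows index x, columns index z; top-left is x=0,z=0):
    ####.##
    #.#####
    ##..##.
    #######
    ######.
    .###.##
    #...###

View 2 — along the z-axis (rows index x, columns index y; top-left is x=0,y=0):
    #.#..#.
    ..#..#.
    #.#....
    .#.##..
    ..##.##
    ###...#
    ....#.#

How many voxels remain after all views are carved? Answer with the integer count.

|visual hull| = 111

start: 7×7×7 = 343 voxels
step 1: project along y, AND mask (38/49) → |grid| = 266
step 2: project along z, AND mask (20/49) → |grid| = 111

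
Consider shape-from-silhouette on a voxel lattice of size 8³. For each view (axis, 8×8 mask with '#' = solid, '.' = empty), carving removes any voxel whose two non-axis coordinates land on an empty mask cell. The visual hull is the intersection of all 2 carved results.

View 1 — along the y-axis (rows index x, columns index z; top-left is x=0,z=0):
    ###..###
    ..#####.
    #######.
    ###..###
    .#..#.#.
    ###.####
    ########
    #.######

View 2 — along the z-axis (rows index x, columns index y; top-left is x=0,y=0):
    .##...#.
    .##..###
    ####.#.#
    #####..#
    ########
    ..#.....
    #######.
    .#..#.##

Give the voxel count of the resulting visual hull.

full grid |V| = 512
V1 y: intersect with XZ mask (49 set) -- 392 left
V2 z: intersect with XY mask (40 set) -- 236 left

|visual hull| = 236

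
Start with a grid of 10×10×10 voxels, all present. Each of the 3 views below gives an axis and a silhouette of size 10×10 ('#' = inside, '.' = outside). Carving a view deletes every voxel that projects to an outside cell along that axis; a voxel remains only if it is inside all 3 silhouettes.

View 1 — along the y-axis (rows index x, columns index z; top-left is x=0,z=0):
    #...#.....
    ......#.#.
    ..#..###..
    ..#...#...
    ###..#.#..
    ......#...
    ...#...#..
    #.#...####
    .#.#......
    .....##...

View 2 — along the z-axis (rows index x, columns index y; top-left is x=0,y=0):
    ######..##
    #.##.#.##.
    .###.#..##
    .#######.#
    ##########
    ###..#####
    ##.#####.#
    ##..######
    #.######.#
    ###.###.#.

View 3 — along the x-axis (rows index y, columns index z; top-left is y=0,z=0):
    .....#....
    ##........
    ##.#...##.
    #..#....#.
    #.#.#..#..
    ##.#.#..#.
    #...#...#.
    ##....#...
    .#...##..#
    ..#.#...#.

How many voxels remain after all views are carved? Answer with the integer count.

full grid |V| = 1000
step 1: project along y, AND mask (28/100) → |grid| = 280
step 2: project along z, AND mask (77/100) → |grid| = 220
step 3: project along x, AND mask (33/100) → |grid| = 68

68 voxels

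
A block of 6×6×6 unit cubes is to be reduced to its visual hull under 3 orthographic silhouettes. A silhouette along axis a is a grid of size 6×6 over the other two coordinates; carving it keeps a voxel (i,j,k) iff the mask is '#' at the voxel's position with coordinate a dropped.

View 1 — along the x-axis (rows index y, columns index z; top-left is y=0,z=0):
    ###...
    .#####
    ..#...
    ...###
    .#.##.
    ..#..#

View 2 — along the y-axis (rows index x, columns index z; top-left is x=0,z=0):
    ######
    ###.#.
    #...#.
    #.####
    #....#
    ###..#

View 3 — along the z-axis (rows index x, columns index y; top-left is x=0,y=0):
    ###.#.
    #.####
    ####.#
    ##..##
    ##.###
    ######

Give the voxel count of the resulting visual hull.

remaining voxels: 48

full grid |V| = 216
carve view 1 (along x, YZ-mask fill 17/36): 102 voxels remain
carve view 2 (along y, XZ-mask fill 23/36): 61 voxels remain
carve view 3 (along z, XY-mask fill 29/36): 48 voxels remain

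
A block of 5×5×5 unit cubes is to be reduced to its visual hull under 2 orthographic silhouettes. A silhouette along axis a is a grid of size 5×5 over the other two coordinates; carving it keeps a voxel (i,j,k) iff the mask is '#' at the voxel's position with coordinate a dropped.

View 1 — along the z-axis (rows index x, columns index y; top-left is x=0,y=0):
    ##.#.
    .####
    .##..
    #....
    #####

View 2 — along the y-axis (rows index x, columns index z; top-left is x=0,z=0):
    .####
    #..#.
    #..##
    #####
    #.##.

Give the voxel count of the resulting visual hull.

voxel count = 46

initial block: 5^3 = 125
  1. axis=2 (XY plane), |mask|=15  ⇒  voxels=75
  2. axis=1 (XZ plane), |mask|=17  ⇒  voxels=46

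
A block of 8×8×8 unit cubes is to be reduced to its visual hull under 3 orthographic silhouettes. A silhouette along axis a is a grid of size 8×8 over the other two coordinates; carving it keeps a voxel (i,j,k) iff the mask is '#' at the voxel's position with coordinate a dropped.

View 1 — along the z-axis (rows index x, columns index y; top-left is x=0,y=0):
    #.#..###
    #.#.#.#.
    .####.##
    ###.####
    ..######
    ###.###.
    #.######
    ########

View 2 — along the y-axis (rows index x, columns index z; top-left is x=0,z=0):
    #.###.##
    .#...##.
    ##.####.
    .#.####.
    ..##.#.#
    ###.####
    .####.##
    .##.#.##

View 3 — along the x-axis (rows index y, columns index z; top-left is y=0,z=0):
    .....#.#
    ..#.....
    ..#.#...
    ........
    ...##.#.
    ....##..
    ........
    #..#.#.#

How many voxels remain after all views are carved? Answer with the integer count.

full grid |V| = 512
step 1: project along z, AND mask (49/64) → |grid| = 392
step 2: project along y, AND mask (42/64) → |grid| = 261
step 3: project along x, AND mask (14/64) → |grid| = 57

remaining voxels: 57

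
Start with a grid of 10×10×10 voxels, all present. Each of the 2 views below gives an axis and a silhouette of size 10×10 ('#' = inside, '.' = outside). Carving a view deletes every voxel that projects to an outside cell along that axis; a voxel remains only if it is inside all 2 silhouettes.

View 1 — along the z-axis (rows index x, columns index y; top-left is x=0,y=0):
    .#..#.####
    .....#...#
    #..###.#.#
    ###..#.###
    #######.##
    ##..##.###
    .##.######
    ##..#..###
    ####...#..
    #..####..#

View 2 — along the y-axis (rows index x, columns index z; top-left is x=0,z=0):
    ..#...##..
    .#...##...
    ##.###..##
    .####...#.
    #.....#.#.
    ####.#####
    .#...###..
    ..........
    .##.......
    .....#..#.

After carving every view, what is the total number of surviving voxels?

start: 10×10×10 = 1000 voxels
  1. axis=2 (XY plane), |mask|=62  ⇒  voxels=620
  2. axis=1 (XZ plane), |mask|=38  ⇒  voxels=245

remaining voxels: 245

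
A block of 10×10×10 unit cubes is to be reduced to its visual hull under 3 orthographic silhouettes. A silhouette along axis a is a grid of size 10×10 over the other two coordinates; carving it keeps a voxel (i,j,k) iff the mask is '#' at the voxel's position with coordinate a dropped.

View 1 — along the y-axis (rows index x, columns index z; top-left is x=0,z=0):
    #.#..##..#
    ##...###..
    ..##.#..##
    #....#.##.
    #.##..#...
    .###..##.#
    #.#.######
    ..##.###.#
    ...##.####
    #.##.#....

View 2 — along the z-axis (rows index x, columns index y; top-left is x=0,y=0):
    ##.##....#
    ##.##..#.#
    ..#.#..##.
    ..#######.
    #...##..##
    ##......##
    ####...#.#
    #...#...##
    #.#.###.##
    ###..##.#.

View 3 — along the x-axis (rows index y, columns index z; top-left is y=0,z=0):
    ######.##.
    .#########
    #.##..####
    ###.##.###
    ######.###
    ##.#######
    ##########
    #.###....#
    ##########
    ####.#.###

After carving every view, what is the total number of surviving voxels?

voxel count = 231

before carving: 1000 voxels (10×10×10)
V1 y: intersect with XZ mask (53 set) -- 530 left
V2 z: intersect with XY mask (54 set) -- 285 left
V3 x: intersect with YZ mask (83 set) -- 231 left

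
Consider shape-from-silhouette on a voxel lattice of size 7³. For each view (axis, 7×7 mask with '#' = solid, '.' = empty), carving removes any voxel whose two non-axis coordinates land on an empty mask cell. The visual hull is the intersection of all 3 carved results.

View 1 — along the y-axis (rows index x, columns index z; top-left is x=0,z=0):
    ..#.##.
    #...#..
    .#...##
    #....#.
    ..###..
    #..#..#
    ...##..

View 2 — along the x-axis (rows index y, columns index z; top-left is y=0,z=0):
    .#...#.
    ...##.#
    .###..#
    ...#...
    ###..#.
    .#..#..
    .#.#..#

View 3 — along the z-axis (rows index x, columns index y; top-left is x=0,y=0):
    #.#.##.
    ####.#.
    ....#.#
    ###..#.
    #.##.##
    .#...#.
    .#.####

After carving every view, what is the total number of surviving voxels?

full grid |V| = 343
step 1: project along y, AND mask (18/49) → |grid| = 126
step 2: project along x, AND mask (19/49) → |grid| = 44
step 3: project along z, AND mask (27/49) → |grid| = 24

|visual hull| = 24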